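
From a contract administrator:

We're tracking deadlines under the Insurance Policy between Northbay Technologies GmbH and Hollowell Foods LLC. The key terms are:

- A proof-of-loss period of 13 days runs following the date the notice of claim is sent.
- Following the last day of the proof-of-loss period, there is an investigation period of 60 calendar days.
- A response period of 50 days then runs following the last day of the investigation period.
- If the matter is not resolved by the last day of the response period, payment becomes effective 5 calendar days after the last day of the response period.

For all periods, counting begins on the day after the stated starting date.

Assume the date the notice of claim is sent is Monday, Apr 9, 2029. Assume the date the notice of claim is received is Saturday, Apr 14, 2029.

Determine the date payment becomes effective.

The last day of the proof-of-loss period: Apr 9, 2029 + 13 days = Apr 22, 2029.
The last day of the investigation period: 60 calendar days after Apr 22, 2029 is Jun 21, 2029.
Adding 50 calendar days to Jun 21, 2029 gives Aug 10, 2029, which is the last day of the response period.
Adding 5 calendar days to Aug 10, 2029 gives Aug 15, 2029, which is the date payment becomes effective.

Aug 15, 2029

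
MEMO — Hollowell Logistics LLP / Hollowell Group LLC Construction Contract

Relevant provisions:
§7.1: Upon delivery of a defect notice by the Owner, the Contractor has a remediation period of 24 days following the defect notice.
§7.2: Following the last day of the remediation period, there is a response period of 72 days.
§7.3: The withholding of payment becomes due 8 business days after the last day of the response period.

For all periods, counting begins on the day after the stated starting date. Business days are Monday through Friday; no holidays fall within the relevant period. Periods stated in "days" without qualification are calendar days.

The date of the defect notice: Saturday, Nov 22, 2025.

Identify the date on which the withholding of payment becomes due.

Mar 10, 2026

Adding 24 calendar days to Nov 22, 2025 gives Dec 16, 2025, which is the last day of the remediation period.
Adding 72 calendar days to Dec 16, 2025 gives Feb 26, 2026, which is the last day of the response period.
From Thursday, Feb 26, 2026, 8 business days (Feb 27, Mar 2, Mar 3, Mar 4, Mar 5, Mar 6, Mar 9, Mar 10, skipping weekends) brings us to Tuesday, Mar 10, 2026, which is the date on which the withholding of payment becomes due.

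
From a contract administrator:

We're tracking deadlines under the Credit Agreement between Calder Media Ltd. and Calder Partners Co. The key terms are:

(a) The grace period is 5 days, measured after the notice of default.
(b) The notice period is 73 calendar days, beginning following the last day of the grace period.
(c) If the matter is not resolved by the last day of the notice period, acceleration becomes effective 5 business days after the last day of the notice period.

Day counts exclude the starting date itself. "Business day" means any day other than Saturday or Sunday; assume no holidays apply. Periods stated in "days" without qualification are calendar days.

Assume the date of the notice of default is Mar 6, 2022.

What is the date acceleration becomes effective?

May 30, 2022

Adding 5 calendar days to Mar 6, 2022 gives Mar 11, 2022, which is the last day of the grace period.
The last day of the notice period: Mar 11, 2022 + 73 days = May 23, 2022.
The date acceleration becomes effective: 5 business days after Monday, May 23, 2022, skipping weekends — May 24, May 25, May 26, May 27, May 30 — lands on Monday, May 30, 2022.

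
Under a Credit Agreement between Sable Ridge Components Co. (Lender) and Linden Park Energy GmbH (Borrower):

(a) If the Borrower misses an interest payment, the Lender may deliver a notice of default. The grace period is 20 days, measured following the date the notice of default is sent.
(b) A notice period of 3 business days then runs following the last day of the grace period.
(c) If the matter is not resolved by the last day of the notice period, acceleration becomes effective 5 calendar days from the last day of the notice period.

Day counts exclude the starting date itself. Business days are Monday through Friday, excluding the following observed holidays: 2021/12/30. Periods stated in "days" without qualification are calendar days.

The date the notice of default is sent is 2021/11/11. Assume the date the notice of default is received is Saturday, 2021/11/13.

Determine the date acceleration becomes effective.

The last day of the grace period: 2021/11/11 + 20 days = 2021/12/01.
From Wednesday, 2021/12/01, 3 business days (Dec 2, Dec 3, Dec 6, skipping weekends) brings us to Monday, 2021/12/06, which is the last day of the notice period.
Adding 5 calendar days to 2021/12/06 gives 2021/12/11, which is the date acceleration becomes effective.

2021/12/11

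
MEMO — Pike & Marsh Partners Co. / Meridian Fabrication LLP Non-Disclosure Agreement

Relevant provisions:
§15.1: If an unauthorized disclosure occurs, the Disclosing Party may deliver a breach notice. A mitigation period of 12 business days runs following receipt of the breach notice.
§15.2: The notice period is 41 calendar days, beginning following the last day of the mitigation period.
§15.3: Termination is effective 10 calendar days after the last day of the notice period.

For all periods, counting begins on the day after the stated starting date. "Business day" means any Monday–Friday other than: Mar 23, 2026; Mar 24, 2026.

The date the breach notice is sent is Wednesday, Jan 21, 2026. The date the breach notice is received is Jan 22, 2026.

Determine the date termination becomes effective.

From Thursday, Jan 22, 2026, 12 business days (Jan 23, Jan 26, Jan 27, Jan 28, …, Feb 5, Feb 6, Feb 9, skipping weekends) brings us to Monday, Feb 9, 2026, which is the last day of the mitigation period.
The last day of the notice period: 41 calendar days after Feb 9, 2026 is Mar 22, 2026.
Adding 10 calendar days to Mar 22, 2026 gives Apr 1, 2026, which is the date termination becomes effective.

Apr 1, 2026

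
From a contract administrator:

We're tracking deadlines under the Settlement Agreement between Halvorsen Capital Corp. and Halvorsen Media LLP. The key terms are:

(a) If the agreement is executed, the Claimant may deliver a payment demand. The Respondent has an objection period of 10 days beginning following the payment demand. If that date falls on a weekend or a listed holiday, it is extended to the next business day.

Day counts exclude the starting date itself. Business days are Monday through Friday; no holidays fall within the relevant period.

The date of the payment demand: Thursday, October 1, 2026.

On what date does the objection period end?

The last day of the objection period: 10 calendar days after October 1, 2026 is October 11, 2026. That falls on a Sunday, so it rolls to the next business day, Monday, October 12, 2026.

October 12, 2026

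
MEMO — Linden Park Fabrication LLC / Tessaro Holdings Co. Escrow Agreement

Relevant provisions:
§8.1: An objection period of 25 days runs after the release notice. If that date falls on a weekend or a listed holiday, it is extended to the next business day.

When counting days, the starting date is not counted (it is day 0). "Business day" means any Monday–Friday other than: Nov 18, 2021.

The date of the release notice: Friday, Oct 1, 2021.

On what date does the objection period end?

Oct 26, 2021

Adding 25 calendar days to Oct 1, 2021 gives Oct 26, 2021, which is the last day of the objection period. Oct 26, 2021 is a Tuesday and is not a listed holiday, so no roll-forward applies.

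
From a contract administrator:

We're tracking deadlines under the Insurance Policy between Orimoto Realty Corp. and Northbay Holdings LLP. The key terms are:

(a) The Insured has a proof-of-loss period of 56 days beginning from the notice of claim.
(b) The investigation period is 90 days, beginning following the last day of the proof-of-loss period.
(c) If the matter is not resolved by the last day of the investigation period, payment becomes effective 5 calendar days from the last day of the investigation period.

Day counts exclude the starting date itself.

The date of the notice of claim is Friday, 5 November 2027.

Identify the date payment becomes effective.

4 April 2028

Adding 56 calendar days to 5 November 2027 gives 31 December 2027, which is the last day of the proof-of-loss period.
The last day of the investigation period: 90 calendar days after 31 December 2027 is 30 March 2028.
The date payment becomes effective: 30 March 2028 + 5 days = 4 April 2028.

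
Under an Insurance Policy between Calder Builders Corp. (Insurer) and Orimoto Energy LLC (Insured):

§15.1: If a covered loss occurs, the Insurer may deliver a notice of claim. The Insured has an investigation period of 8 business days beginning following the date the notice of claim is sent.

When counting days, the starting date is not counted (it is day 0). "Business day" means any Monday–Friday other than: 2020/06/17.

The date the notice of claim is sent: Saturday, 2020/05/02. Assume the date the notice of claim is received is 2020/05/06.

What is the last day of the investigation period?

The last day of the investigation period: counting 8 business days from Saturday, 2020/05/02 (May 4, May 5, May 6, May 7, May 8, May 11, May 12, May 13, skipping weekends) reaches Wednesday, 2020/05/13.

2020/05/13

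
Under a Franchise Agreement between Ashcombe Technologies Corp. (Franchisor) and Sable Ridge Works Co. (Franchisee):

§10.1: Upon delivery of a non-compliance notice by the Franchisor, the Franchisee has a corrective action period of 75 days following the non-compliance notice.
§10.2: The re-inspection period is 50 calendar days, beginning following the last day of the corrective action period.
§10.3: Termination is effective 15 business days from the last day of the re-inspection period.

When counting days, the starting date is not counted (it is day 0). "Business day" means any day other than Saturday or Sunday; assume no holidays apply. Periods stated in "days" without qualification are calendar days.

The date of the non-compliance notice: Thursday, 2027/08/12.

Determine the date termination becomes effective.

The last day of the corrective action period: 75 calendar days after 2027/08/12 is 2027/10/26.
The last day of the re-inspection period: 50 calendar days after 2027/10/26 is 2027/12/15.
The date termination becomes effective: 15 business days after Wednesday, 2027/12/15, skipping weekends — Dec 16, Dec 17, Dec 20, Dec 21, …, Jan 3, Jan 4, Jan 5 — lands on Wednesday, 2028/01/05.

2028/01/05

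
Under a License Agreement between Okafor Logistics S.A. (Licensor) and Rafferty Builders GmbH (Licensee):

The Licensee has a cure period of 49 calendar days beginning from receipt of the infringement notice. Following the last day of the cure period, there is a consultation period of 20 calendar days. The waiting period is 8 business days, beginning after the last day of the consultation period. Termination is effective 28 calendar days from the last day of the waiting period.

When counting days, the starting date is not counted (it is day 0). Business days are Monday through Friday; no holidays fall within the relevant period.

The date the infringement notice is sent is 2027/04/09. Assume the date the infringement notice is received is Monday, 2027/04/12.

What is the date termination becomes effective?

The last day of the cure period: 49 calendar days after 2027/04/12 is 2027/05/31.
The last day of the consultation period: 20 calendar days after 2027/05/31 is 2027/06/20.
From Sunday, 2027/06/20, 8 business days (Jun 21, Jun 22, Jun 23, Jun 24, Jun 25, Jun 28, Jun 29, Jun 30, skipping weekends) brings us to Wednesday, 2027/06/30, which is the last day of the waiting period.
The date termination becomes effective: 2027/06/30 + 28 days = 2027/07/28.

2027/07/28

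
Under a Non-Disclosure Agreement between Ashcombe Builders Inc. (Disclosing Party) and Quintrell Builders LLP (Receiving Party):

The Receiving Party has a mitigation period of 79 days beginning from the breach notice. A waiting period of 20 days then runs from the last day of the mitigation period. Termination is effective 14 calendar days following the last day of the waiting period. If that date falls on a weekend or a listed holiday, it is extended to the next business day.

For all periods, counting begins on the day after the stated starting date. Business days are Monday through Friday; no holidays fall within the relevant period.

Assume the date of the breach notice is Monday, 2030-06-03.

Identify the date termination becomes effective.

2030-09-24

The last day of the mitigation period: 2030-06-03 + 79 days = 2030-08-21.
The last day of the waiting period: 20 calendar days after 2030-08-21 is 2030-09-10.
The date termination becomes effective: 2030-09-10 + 14 days = 2030-09-24. 2030-09-24 is a Tuesday, so no roll-forward applies.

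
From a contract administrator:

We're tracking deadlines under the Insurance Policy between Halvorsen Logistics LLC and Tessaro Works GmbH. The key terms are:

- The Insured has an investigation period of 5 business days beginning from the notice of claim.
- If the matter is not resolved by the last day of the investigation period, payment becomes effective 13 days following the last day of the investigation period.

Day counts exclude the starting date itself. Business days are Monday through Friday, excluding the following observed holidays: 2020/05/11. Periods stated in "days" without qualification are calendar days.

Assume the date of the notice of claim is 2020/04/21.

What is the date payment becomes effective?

2020/05/11

The last day of the investigation period: counting 5 business days from Tuesday, 2020/04/21 (Apr 22, Apr 23, Apr 24, Apr 27, Apr 28, skipping weekends) reaches Tuesday, 2020/04/28.
Adding 13 calendar days to 2020/04/28 gives 2020/05/11, which is the date payment becomes effective.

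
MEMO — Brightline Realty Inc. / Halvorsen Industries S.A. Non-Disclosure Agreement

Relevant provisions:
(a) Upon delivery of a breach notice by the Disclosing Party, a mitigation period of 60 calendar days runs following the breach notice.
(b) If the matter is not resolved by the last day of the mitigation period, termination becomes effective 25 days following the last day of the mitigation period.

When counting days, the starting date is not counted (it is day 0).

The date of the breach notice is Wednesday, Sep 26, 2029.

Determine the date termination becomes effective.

Adding 60 calendar days to Sep 26, 2029 gives Nov 25, 2029, which is the last day of the mitigation period.
The date termination becomes effective: 25 calendar days after Nov 25, 2029 is Dec 20, 2029.

Dec 20, 2029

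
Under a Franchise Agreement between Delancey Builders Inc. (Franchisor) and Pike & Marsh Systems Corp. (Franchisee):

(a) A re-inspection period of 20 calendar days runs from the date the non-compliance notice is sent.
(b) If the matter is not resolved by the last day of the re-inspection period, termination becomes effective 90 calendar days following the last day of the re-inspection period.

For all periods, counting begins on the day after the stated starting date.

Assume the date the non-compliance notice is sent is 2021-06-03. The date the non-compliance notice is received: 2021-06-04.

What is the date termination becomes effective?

The last day of the re-inspection period: 20 calendar days after 2021-06-03 is 2021-06-23.
The date termination becomes effective: 2021-06-23 + 90 days = 2021-09-21.

2021-09-21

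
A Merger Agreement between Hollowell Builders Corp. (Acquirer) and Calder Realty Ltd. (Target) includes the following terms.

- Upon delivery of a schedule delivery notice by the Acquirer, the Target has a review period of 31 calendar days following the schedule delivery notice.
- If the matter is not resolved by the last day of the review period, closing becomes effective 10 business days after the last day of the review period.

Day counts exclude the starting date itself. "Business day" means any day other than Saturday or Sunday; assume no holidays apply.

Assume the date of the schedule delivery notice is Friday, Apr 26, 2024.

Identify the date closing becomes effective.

Jun 10, 2024

The last day of the review period: Apr 26, 2024 + 31 days = May 27, 2024.
The date closing becomes effective: 10 business days after Monday, May 27, 2024, skipping weekends — May 28, May 29, May 30, May 31, Jun 3, Jun 4, Jun 5, Jun 6, Jun 7, Jun 10 — lands on Monday, Jun 10, 2024.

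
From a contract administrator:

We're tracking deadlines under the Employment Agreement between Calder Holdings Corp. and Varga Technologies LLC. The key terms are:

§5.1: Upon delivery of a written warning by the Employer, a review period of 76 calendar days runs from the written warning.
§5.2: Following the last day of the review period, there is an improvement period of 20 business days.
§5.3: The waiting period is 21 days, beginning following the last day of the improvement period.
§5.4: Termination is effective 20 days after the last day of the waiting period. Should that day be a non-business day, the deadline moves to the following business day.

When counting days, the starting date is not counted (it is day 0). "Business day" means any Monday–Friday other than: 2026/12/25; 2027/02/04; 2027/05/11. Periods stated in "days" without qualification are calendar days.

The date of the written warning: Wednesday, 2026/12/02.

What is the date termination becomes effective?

2027/04/26

The last day of the review period: 2026/12/02 + 76 days = 2027/02/16.
The last day of the improvement period: 20 business days after Tuesday, 2027/02/16, skipping weekends — Feb 17, Feb 18, Feb 19, Feb 22, …, Mar 12, Mar 15, Mar 16 — lands on Tuesday, 2027/03/16.
Adding 21 calendar days to 2027/03/16 gives 2027/04/06, which is the last day of the waiting period.
Adding 20 calendar days to 2027/04/06 gives 2027/04/26, which is the date termination becomes effective. 2027/04/26 is a Monday and is not a listed holiday, so no roll-forward applies.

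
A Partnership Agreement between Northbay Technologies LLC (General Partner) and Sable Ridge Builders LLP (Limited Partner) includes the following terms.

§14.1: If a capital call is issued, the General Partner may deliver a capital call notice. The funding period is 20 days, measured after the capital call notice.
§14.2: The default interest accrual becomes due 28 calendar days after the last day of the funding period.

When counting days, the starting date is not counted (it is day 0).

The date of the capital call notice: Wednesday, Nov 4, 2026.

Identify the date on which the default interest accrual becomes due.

Dec 22, 2026

Adding 20 calendar days to Nov 4, 2026 gives Nov 24, 2026, which is the last day of the funding period.
The date on which the default interest accrual becomes due: 28 calendar days after Nov 24, 2026 is Dec 22, 2026.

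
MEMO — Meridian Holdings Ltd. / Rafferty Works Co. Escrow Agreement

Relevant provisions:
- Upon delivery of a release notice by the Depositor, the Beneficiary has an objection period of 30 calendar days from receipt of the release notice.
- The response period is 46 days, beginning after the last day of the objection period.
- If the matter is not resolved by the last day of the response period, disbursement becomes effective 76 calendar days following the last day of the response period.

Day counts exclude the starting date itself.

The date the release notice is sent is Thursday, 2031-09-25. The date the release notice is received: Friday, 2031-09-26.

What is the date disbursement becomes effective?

Adding 30 calendar days to 2031-09-26 gives 2031-10-26, which is the last day of the objection period.
The last day of the response period: 2031-10-26 + 46 days = 2031-12-11.
The date disbursement becomes effective: 76 calendar days after 2031-12-11 is 2032-02-25.

2032-02-25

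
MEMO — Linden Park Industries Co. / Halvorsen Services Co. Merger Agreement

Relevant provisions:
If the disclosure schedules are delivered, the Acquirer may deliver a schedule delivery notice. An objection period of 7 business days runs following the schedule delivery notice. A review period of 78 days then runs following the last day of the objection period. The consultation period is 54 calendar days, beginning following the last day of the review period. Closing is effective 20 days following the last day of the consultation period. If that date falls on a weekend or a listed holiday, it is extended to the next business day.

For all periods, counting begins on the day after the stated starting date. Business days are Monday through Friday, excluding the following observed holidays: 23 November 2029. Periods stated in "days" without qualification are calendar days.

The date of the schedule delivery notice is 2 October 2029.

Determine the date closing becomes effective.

The last day of the objection period: counting 7 business days from Tuesday, 2 October 2029 (Oct 3, Oct 4, Oct 5, Oct 8, Oct 9, Oct 10, Oct 11, skipping weekends) reaches Thursday, 11 October 2029.
The last day of the review period: 11 October 2029 + 78 days = 28 December 2029.
Adding 54 calendar days to 28 December 2029 gives 20 February 2030, which is the last day of the consultation period.
Adding 20 calendar days to 20 February 2030 gives 12 March 2030, which is the date closing becomes effective. 12 March 2030 is a Tuesday and is not a listed holiday, so no roll-forward applies.

12 March 2030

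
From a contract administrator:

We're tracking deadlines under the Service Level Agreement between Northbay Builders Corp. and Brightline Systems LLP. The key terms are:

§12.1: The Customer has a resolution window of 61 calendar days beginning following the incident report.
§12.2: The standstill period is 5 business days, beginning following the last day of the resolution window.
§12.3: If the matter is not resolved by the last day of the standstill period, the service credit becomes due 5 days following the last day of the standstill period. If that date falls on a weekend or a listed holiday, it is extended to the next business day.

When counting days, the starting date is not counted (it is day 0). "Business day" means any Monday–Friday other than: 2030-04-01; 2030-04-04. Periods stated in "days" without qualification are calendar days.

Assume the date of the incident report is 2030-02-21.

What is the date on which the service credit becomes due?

The last day of the resolution window: 2030-02-21 + 61 days = 2030-04-23.
The last day of the standstill period: counting 5 business days from Tuesday, 2030-04-23 (Apr 24, Apr 25, Apr 26, Apr 29, Apr 30, skipping weekends) reaches Tuesday, 2030-04-30.
Adding 5 calendar days to 2030-04-30 gives 2030-05-05, which is the date on which the service credit becomes due. That falls on a Sunday, so it rolls to the next business day, Monday, 2030-05-06.

2030-05-06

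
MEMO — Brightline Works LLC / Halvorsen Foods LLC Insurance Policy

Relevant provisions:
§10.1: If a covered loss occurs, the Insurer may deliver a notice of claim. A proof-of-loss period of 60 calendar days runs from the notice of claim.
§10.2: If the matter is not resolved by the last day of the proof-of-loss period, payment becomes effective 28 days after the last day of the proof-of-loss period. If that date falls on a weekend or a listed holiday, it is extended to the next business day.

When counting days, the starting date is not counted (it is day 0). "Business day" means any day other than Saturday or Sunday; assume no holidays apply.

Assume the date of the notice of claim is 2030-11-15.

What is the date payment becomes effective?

2031-02-11

The last day of the proof-of-loss period: 2030-11-15 + 60 days = 2031-01-14.
Adding 28 calendar days to 2031-01-14 gives 2031-02-11, which is the date payment becomes effective. 2031-02-11 is a Tuesday, so no roll-forward applies.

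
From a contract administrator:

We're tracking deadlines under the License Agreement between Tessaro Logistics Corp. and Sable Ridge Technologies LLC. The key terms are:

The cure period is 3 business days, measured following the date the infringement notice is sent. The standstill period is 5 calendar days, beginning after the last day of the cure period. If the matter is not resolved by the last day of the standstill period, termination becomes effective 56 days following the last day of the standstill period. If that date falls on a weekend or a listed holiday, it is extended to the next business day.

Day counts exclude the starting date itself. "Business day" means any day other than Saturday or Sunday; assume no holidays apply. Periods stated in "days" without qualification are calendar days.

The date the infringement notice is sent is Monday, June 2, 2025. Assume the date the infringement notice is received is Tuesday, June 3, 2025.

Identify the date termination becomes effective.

August 5, 2025

From Monday, June 2, 2025, 3 business days (Jun 3, Jun 4, Jun 5, skipping weekends) brings us to Thursday, June 5, 2025, which is the last day of the cure period.
The last day of the standstill period: 5 calendar days after June 5, 2025 is June 10, 2025.
The date termination becomes effective: 56 calendar days after June 10, 2025 is August 5, 2025. August 5, 2025 is a Tuesday, so no roll-forward applies.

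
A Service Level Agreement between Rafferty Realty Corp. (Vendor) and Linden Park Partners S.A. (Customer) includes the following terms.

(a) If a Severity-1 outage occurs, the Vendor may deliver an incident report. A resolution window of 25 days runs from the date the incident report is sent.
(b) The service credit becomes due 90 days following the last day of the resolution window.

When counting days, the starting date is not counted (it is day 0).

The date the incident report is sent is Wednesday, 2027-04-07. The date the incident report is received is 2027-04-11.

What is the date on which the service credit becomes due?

2027-07-31

Adding 25 calendar days to 2027-04-07 gives 2027-05-02, which is the last day of the resolution window.
The date on which the service credit becomes due: 90 calendar days after 2027-05-02 is 2027-07-31.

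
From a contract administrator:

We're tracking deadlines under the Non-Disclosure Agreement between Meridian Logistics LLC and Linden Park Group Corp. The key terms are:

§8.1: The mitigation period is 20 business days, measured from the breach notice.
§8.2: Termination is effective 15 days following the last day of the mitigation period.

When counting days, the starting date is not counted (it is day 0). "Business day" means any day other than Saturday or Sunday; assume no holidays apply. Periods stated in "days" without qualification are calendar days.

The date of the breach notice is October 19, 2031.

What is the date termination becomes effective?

November 29, 2031

The last day of the mitigation period: 20 business days after Sunday, October 19, 2031, skipping weekends — Oct 20, Oct 21, Oct 22, Oct 23, …, Nov 12, Nov 13, Nov 14 — lands on Friday, November 14, 2031.
Adding 15 calendar days to November 14, 2031 gives November 29, 2031, which is the date termination becomes effective.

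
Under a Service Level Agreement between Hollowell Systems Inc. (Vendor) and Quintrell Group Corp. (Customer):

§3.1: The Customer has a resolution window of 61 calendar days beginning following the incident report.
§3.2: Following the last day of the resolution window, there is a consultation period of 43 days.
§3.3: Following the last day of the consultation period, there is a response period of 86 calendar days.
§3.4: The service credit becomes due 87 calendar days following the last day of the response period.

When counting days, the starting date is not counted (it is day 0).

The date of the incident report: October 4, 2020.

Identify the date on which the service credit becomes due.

July 8, 2021

The last day of the resolution window: October 4, 2020 + 61 days = December 4, 2020.
The last day of the consultation period: 43 calendar days after December 4, 2020 is January 16, 2021.
The last day of the response period: January 16, 2021 + 86 days = April 12, 2021.
The date on which the service credit becomes due: April 12, 2021 + 87 days = July 8, 2021.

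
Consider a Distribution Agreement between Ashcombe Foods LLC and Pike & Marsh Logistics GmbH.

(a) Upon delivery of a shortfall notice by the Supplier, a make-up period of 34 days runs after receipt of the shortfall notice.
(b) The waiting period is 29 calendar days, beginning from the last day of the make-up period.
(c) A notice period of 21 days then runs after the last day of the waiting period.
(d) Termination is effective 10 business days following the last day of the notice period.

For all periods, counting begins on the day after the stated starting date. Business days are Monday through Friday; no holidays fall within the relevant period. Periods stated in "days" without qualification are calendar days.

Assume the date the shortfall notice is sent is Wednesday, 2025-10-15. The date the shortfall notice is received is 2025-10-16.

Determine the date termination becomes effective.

2026-01-22

Adding 34 calendar days to 2025-10-16 gives 2025-11-19, which is the last day of the make-up period.
The last day of the waiting period: 29 calendar days after 2025-11-19 is 2025-12-18.
Adding 21 calendar days to 2025-12-18 gives 2026-01-08, which is the last day of the notice period.
From Thursday, 2026-01-08, 10 business days (Jan 9, Jan 12, Jan 13, Jan 14, Jan 15, Jan 16, Jan 19, Jan 20, Jan 21, Jan 22, skipping weekends) brings us to Thursday, 2026-01-22, which is the date termination becomes effective.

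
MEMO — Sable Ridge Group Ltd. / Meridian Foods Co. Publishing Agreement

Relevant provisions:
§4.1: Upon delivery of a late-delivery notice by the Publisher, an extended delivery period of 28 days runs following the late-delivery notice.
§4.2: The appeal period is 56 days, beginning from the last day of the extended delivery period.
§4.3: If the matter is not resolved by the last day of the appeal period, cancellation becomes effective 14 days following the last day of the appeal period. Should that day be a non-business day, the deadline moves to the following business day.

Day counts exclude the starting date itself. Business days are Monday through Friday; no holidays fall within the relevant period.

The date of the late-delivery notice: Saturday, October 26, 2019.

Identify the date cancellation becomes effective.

The last day of the extended delivery period: 28 calendar days after October 26, 2019 is November 23, 2019.
The last day of the appeal period: 56 calendar days after November 23, 2019 is January 18, 2020.
The date cancellation becomes effective: 14 calendar days after January 18, 2020 is February 1, 2020. That falls on a Saturday, so it rolls to the next business day, Monday, February 3, 2020.

February 3, 2020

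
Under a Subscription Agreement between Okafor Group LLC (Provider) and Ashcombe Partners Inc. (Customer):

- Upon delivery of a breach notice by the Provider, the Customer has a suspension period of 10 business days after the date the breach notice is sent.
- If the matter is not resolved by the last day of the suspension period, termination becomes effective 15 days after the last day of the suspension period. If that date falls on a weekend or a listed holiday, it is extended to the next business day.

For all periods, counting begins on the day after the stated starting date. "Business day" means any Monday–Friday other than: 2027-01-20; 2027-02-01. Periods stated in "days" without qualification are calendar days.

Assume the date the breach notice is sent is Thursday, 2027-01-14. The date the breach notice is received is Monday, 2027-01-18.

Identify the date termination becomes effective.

2027-02-15

The last day of the suspension period: 10 business days after Thursday, 2027-01-14, skipping weekends and the listed holiday on Jan 20 — Jan 15, Jan 18, Jan 19, Jan 21, Jan 22, Jan 25, Jan 26, Jan 27, Jan 28, Jan 29 — lands on Friday, 2027-01-29.
The date termination becomes effective: 2027-01-29 + 15 days = 2027-02-13. That falls on a Saturday, so it rolls to the next business day, Monday, 2027-02-15.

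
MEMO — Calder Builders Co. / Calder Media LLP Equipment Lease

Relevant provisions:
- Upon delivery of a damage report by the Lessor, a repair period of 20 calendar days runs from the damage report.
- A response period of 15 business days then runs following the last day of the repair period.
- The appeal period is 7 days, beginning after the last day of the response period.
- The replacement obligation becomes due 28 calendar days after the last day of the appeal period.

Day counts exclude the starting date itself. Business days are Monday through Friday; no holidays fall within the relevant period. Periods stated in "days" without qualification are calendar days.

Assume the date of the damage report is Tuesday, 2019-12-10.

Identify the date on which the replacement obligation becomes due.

2020-02-24

The last day of the repair period: 2019-12-10 + 20 days = 2019-12-30.
The last day of the response period: 15 business days after Monday, 2019-12-30, skipping weekends — Dec 31, Jan 1, Jan 2, Jan 3, …, Jan 16, Jan 17, Jan 20 — lands on Monday, 2020-01-20.
The last day of the appeal period: 7 calendar days after 2020-01-20 is 2020-01-27.
The date on which the replacement obligation becomes due: 2020-01-27 + 28 days = 2020-02-24.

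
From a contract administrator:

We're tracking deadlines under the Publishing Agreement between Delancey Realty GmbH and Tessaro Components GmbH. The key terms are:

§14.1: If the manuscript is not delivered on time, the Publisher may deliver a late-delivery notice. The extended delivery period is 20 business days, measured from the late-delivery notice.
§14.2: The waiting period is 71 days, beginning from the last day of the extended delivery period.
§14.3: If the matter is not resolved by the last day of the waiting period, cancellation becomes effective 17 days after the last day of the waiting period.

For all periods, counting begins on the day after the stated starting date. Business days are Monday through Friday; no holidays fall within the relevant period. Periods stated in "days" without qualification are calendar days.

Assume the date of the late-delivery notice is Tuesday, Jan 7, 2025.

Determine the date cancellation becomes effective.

The last day of the extended delivery period: 20 business days after Tuesday, Jan 7, 2025, skipping weekends — Jan 8, Jan 9, Jan 10, Jan 13, …, Jan 31, Feb 3, Feb 4 — lands on Tuesday, Feb 4, 2025.
The last day of the waiting period: Feb 4, 2025 + 71 days = Apr 16, 2025.
The date cancellation becomes effective: 17 calendar days after Apr 16, 2025 is May 3, 2025.

May 3, 2025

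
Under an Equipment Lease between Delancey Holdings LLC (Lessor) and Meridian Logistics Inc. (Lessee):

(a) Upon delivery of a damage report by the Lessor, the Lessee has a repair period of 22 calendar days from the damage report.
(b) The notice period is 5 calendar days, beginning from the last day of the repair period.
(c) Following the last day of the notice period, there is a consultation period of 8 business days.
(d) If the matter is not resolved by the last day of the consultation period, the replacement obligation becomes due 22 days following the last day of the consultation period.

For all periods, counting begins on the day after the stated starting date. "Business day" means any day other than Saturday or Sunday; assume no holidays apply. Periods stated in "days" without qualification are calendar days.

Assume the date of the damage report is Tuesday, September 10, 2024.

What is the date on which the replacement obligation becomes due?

November 8, 2024

Adding 22 calendar days to September 10, 2024 gives October 2, 2024, which is the last day of the repair period.
The last day of the notice period: October 2, 2024 + 5 days = October 7, 2024.
The last day of the consultation period: 8 business days after Monday, October 7, 2024, skipping weekends — Oct 8, Oct 9, Oct 10, Oct 11, Oct 14, Oct 15, Oct 16, Oct 17 — lands on Thursday, October 17, 2024.
The date on which the replacement obligation becomes due: October 17, 2024 + 22 days = November 8, 2024.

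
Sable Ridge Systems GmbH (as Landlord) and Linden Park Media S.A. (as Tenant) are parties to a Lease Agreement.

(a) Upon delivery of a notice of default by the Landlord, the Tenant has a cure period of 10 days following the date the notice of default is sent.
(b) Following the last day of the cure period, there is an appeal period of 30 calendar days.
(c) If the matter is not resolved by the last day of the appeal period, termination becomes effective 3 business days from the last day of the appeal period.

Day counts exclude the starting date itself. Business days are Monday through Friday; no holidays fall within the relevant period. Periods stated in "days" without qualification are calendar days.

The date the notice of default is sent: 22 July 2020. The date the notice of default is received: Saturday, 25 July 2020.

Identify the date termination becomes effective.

3 September 2020

The last day of the cure period: 10 calendar days after 22 July 2020 is 1 August 2020.
Adding 30 calendar days to 1 August 2020 gives 31 August 2020, which is the last day of the appeal period.
The date termination becomes effective: 3 business days after Monday, 31 August 2020, skipping weekends — Sep 1, Sep 2, Sep 3 — lands on Thursday, 3 September 2020.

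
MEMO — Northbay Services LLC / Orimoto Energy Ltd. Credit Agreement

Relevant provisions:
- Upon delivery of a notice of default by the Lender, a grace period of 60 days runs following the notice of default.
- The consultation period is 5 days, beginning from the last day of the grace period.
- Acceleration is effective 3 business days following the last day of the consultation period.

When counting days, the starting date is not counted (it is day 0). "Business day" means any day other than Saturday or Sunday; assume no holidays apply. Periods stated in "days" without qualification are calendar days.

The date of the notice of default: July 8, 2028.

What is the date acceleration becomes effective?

The last day of the grace period: July 8, 2028 + 60 days = September 6, 2028.
Adding 5 calendar days to September 6, 2028 gives September 11, 2028, which is the last day of the consultation period.
From Monday, September 11, 2028, 3 business days (Sep 12, Sep 13, Sep 14, skipping weekends) brings us to Thursday, September 14, 2028, which is the date acceleration becomes effective.

September 14, 2028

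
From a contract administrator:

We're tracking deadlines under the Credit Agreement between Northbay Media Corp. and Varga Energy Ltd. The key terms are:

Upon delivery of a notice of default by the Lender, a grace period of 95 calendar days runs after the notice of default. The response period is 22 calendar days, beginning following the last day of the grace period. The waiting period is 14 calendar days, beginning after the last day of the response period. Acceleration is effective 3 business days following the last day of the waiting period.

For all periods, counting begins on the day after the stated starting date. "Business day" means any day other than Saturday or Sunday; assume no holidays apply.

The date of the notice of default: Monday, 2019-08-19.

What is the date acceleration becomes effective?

2020-01-01

The last day of the grace period: 95 calendar days after 2019-08-19 is 2019-11-22.
Adding 22 calendar days to 2019-11-22 gives 2019-12-14, which is the last day of the response period.
The last day of the waiting period: 14 calendar days after 2019-12-14 is 2019-12-28.
From Saturday, 2019-12-28, 3 business days (Dec 30, Dec 31, Jan 1, skipping weekends) brings us to Wednesday, 2020-01-01, which is the date acceleration becomes effective.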